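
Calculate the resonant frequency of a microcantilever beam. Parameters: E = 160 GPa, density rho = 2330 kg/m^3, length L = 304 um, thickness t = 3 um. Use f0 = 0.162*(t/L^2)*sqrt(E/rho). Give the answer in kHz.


Step 1: Convert units to SI.
t_SI = 3e-6 m, L_SI = 304e-6 m
Step 2: Calculate sqrt(E/rho).
sqrt(160e9 / 2330) = 8286.71 m/s
Step 3: Compute f0.
f0 = 0.162 * 3e-6 / (304e-6)^2 * 8286.71 = 43578.4 Hz = 43.58 kHz


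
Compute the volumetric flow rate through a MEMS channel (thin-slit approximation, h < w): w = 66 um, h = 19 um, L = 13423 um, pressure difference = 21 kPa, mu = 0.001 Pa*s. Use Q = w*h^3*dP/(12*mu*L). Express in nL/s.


Step 1: Convert all dimensions to SI (meters).
w = 66e-6 m, h = 19e-6 m, L = 13423e-6 m, dP = 21e3 Pa
Step 2: Q = w * h^3 * dP / (12 * mu * L)
Q = 66e-6 * (19e-6)^3 * 21e3 / (12 * 0.001 * 13423e-6) = 5.901918e-11 m^3/s
Step 3: Convert Q from m^3/s to nL/s (1 m^3 = 1e12 nL, so multiply by 1e12).
Q = 59.019 nL/s


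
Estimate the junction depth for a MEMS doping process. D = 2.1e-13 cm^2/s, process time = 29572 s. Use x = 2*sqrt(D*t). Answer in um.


Step 1: Compute D*t = 2.1e-13 * 29572 = 6.21012e-09 cm^2
Step 2: sqrt(D*t) = 7.88043e-05 cm
Step 3: x = 2 * 7.88043e-05 cm = 1.576086e-04 cm
Step 4: Convert to um (1 cm = 1e4 um): x = 1.576 um


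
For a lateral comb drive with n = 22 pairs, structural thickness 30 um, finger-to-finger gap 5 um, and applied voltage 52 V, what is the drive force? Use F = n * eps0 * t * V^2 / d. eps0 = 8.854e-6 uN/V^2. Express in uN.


Step 1: Parameters: n=22, eps0=8.854e-6 uN/V^2, t=30 um, V=52 V, d=5 um
Step 2: V^2 = 2704
Step 3: F = 22 * 8.854e-6 * 30 * 2704 / 5
F = 3.16 uN


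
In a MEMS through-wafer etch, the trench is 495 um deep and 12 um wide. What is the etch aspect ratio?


Step 1: AR = depth / width
Step 2: AR = 495 / 12
AR = 41.3


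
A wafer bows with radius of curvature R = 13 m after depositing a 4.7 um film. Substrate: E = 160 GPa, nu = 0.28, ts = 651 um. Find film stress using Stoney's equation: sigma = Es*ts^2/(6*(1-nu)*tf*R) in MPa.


Step 1: Compute numerator: Es * ts^2 = 160 * 651^2 = 67808160 (GPa*um^2)
Step 2: Compute denominator (R in um): 6*(1-nu)*tf*R = 6*0.72*4.7*13e6 = 263952000.0 (um^2)
Step 3: sigma (GPa) = 67808160 / 263952000.0 = 2.56896e-01 GPa
Step 4: Convert to MPa (x1000): sigma = 256.9 MPa


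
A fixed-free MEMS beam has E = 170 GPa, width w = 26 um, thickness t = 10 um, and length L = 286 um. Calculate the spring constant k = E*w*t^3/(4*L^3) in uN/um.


Step 1: Convert E to consistent units (1 GPa = 1000 uN/um^2).
E = 170 GPa = 170000 uN/um^2
Step 2: Compute t^3 = 10^3 = 1000
Step 3: Compute L^3 = 286^3 = 23393656
Step 4: k = 170000 * 26 * 1000 / (4 * 23393656)
k = 47.235 uN/um


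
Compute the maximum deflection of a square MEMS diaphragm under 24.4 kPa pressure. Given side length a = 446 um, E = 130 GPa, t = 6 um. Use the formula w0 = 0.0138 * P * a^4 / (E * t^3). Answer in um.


Step 1: Convert pressure to compatible units (E is in GPa, so P in GPa).
P = 24.4 kPa = 24.4e-6 GPa
Step 2: Compute numerator: 0.0138 * P * a^4.
a^4 = 446^4 = 39567575056
numerator = 0.0138 * 24.4e-6 * 39567575056 = 1.33232e+04
Step 3: Compute denominator: E * t^3 = 130 * 6^3 = 28080
Step 4: w0 = numerator / denominator = 1.33232e+04 / 28080 = 0.4745 um


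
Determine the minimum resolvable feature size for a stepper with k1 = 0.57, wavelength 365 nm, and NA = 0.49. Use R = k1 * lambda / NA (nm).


Step 1: Identify values: k1 = 0.57, lambda = 365 nm, NA = 0.49
Step 2: R = k1 * lambda / NA
R = 0.57 * 365 / 0.49
R = 424.6 nm


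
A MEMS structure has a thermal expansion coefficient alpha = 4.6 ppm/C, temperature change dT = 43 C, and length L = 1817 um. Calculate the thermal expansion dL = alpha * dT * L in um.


Step 1: Convert CTE: alpha = 4.6 ppm/C = 4.6e-6 /C
Step 2: dL = 4.6e-6 * 43 * 1817
dL = 0.3594 um


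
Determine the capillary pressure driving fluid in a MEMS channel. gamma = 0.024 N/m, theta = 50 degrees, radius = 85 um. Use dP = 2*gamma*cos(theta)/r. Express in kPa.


Step 1: cos(50 deg) = 0.6428
Step 2: Convert r to m: r = 85e-6 m
Step 3: dP = 2 * 0.024 * 0.6428 / 85e-6 = 363.0 Pa
Step 4: Convert Pa to kPa (divide by 1000).
dP = 0.36 kPa


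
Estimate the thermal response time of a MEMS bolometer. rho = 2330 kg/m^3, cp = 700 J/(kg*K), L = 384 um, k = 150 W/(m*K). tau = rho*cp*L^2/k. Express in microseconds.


Step 1: Convert L to m: L = 384e-6 m
Step 2: L^2 = (384e-6)^2 = 1.47456e-07 m^2
Step 3: tau = 2330 * 700 * 1.47456e-07 / 150 = 1.60333824e-03 s
Step 4: Convert to microseconds (multiply by 1e6).
tau = 1603.338 us


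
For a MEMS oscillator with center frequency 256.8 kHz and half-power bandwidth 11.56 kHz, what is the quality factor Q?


Step 1: Q = f0 / bandwidth
Step 2: Q = 256.8 / 11.56
Q = 22.2


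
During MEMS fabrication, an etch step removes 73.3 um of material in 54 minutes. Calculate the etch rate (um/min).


Step 1: Etch rate = depth / time
Step 2: rate = 73.3 / 54
rate = 1.357 um/min


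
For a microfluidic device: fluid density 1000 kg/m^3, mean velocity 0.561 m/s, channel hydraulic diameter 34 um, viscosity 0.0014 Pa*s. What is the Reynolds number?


Step 1: Convert Dh to meters: Dh = 34e-6 m
Step 2: Re = rho * v * Dh / mu
Re = 1000 * 0.561 * 34e-6 / 0.0014
Re = 13.624


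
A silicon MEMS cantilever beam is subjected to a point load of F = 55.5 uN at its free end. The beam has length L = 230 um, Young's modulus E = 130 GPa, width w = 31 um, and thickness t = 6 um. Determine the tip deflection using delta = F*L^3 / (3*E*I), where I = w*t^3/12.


Step 1: Calculate the second moment of area.
I = w * t^3 / 12 = 31 * 6^3 / 12 = 558.0 um^4
Step 2: Convert E to consistent units (1 GPa = 1000 uN/um^2).
E = 130 GPa = 130000 uN/um^2
Step 3: Calculate tip deflection.
delta = F * L^3 / (3 * E * I)
delta = 55.5 * 230^3 / (3 * 130000 * 558.0)
delta = 3.103 um


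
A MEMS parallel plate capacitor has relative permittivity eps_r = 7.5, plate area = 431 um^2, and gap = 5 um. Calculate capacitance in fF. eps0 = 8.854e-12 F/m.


Step 1: Convert area to m^2: A = 431e-12 m^2
Step 2: Convert gap to m: d = 5e-6 m
Step 3: C = eps0 * eps_r * A / d
C = 8.854e-12 * 7.5 * 431e-12 / 5e-6
Step 4: Convert to fF (multiply by 1e15).
C = 5.72 fF


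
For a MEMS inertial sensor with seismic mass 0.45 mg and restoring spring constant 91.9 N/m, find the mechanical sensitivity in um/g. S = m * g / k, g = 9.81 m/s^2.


Step 1: Convert mass: m = 0.45 mg = 4.50e-07 kg
Step 2: S = m * g / k = 4.50e-07 * 9.81 / 91.9
Step 3: S = 4.80e-08 m/g
Step 4: Convert to um/g: S = 0.048 um/g


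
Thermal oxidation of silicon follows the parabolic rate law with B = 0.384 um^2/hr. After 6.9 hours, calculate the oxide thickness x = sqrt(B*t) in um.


Step 1: Compute B*t = 0.384 * 6.9 = 2.6496
Step 2: x = sqrt(2.6496)
x = 1.628 um


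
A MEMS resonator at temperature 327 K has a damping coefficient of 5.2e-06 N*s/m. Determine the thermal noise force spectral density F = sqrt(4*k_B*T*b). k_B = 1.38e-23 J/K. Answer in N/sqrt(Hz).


Step 1: Compute 4 * k_B * T * b
= 4 * 1.38e-23 * 327 * 5.2e-06
= 9.3862e-26 N^2/Hz
Step 2: F_noise = sqrt(9.3862e-26)
F_noise = 3.06e-13 N/sqrt(Hz)


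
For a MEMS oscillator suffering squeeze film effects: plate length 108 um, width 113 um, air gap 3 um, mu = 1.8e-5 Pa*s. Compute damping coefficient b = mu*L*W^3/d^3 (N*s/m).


Step 1: Convert to SI.
L = 108e-6 m, W = 113e-6 m, d = 3e-6 m
Step 2: W^3 = (113e-6)^3 = 1.44e-12 m^3
Step 3: d^3 = (3e-6)^3 = 2.70e-17 m^3
Step 4: b = 1.8e-5 * 108e-6 * 1.44e-12 / 2.70e-17
b = 1.04e-04 N*s/m


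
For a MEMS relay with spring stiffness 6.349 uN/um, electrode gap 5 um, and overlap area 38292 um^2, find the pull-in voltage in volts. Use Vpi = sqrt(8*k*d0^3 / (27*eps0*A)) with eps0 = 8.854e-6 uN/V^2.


Step 1: Compute numerator: 8 * k * d0^3 = 8 * 6.349 * 5^3 = 6349.0
Step 2: Compute denominator: 27 * eps0 * A = 27 * 8.854e-6 * 38292 = 9.154009
Step 3: Vpi = sqrt(6349.0 / 9.154009)
Vpi = 26.34 V


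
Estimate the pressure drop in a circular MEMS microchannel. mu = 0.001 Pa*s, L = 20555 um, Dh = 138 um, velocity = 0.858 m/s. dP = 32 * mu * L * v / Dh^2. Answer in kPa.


Step 1: Convert to SI: L = 20555e-6 m, Dh = 138e-6 m
Step 2: dP = 32 * 0.001 * 20555e-6 * 0.858 / (138e-6)^2
Step 3: dP = 29634.43 Pa
Step 4: Convert to kPa: dP = 29.63 kPa


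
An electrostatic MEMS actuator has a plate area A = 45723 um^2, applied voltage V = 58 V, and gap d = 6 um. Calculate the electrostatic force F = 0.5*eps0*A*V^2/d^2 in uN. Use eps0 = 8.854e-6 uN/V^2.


Step 1: Identify parameters.
eps0 = 8.854e-6 uN/V^2, A = 45723 um^2, V = 58 V, d = 6 um
Step 2: Compute V^2 = 58^2 = 3364
Step 3: Compute d^2 = 6^2 = 36
Step 4: F = 0.5 * 8.854e-6 * 45723 * 3364 / 36
F = 18.915 uN


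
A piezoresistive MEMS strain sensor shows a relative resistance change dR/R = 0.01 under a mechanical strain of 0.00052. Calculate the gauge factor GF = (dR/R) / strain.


Step 1: Identify values.
dR/R = 0.01, strain = 0.00052
Step 2: GF = (dR/R) / strain = 0.01 / 0.00052
GF = 19.2


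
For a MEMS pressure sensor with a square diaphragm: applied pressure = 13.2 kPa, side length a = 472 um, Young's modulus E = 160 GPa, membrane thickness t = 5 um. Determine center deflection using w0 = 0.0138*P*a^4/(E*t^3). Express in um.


Step 1: Convert pressure to compatible units (E is in GPa, so P in GPa).
P = 13.2 kPa = 13.2e-6 GPa
Step 2: Compute numerator: 0.0138 * P * a^4.
a^4 = 472^4 = 49632710656
numerator = 0.0138 * 13.2e-6 * 49632710656 = 9.04109e+03
Step 3: Compute denominator: E * t^3 = 160 * 5^3 = 20000
Step 4: w0 = numerator / denominator = 9.04109e+03 / 20000 = 0.4521 um


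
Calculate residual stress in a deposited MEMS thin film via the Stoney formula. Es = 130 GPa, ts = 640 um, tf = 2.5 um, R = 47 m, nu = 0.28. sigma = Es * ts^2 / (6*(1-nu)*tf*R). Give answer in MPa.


Step 1: Compute numerator: Es * ts^2 = 130 * 640^2 = 53248000 (GPa*um^2)
Step 2: Compute denominator (R in um): 6*(1-nu)*tf*R = 6*0.72*2.5*47e6 = 507600000.0 (um^2)
Step 3: sigma (GPa) = 53248000 / 507600000.0 = 1.04901e-01 GPa
Step 4: Convert to MPa (x1000): sigma = 104.9 MPa


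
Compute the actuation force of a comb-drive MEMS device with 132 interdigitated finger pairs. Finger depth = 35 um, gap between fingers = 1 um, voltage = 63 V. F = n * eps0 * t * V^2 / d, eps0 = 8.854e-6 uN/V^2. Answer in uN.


Step 1: Parameters: n=132, eps0=8.854e-6 uN/V^2, t=35 um, V=63 V, d=1 um
Step 2: V^2 = 3969
Step 3: F = 132 * 8.854e-6 * 35 * 3969 / 1
F = 162.354 uN


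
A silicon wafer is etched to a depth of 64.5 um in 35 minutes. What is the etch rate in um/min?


Step 1: Etch rate = depth / time
Step 2: rate = 64.5 / 35
rate = 1.843 um/min


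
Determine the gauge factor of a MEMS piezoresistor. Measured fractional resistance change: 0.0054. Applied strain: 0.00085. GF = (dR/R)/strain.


Step 1: Identify values.
dR/R = 0.0054, strain = 0.00085
Step 2: GF = (dR/R) / strain = 0.0054 / 0.00085
GF = 6.4


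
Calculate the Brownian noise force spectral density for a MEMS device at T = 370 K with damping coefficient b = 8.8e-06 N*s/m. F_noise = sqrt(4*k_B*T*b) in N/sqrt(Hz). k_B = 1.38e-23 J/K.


Step 1: Compute 4 * k_B * T * b
= 4 * 1.38e-23 * 370 * 8.8e-06
= 1.7973e-25 N^2/Hz
Step 2: F_noise = sqrt(1.7973e-25)
F_noise = 4.24e-13 N/sqrt(Hz)


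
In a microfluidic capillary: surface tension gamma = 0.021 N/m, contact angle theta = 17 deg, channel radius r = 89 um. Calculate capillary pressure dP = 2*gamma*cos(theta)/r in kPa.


Step 1: cos(17 deg) = 0.9563
Step 2: Convert r to m: r = 89e-6 m
Step 3: dP = 2 * 0.021 * 0.9563 / 89e-6 = 451.3 Pa
Step 4: Convert Pa to kPa (divide by 1000).
dP = 0.45 kPa


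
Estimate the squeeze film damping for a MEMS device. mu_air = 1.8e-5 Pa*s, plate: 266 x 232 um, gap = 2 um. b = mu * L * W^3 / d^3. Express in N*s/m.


Step 1: Convert to SI.
L = 266e-6 m, W = 232e-6 m, d = 2e-6 m
Step 2: W^3 = (232e-6)^3 = 1.25e-11 m^3
Step 3: d^3 = (2e-6)^3 = 8.00e-18 m^3
Step 4: b = 1.8e-5 * 266e-6 * 1.25e-11 / 8.00e-18
b = 7.47e-03 N*s/m


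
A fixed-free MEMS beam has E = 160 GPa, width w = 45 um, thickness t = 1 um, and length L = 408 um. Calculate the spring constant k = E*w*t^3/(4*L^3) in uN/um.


Step 1: Convert E to consistent units (1 GPa = 1000 uN/um^2).
E = 160 GPa = 160000 uN/um^2
Step 2: Compute t^3 = 1^3 = 1
Step 3: Compute L^3 = 408^3 = 67917312
Step 4: k = 160000 * 45 * 1 / (4 * 67917312)
k = 0.0265 uN/um


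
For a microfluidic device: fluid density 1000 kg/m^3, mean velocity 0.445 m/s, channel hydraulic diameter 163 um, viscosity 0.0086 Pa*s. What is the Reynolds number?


Step 1: Convert Dh to meters: Dh = 163e-6 m
Step 2: Re = rho * v * Dh / mu
Re = 1000 * 0.445 * 163e-6 / 0.0086
Re = 8.434


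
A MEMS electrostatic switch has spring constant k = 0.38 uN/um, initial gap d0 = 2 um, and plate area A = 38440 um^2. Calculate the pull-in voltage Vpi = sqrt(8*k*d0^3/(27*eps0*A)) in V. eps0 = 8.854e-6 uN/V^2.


Step 1: Compute numerator: 8 * k * d0^3 = 8 * 0.38 * 2^3 = 24.32
Step 2: Compute denominator: 27 * eps0 * A = 27 * 8.854e-6 * 38440 = 9.18939
Step 3: Vpi = sqrt(24.32 / 9.18939)
Vpi = 1.63 V


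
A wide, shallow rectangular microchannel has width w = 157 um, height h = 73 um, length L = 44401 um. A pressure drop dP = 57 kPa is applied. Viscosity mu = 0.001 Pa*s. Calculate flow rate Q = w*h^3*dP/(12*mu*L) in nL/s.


Step 1: Convert all dimensions to SI (meters).
w = 157e-6 m, h = 73e-6 m, L = 44401e-6 m, dP = 57e3 Pa
Step 2: Q = w * h^3 * dP / (12 * mu * L)
Q = 157e-6 * (73e-6)^3 * 57e3 / (12 * 0.001 * 44401e-6) = 6.53384896e-09 m^3/s
Step 3: Convert Q from m^3/s to nL/s (1 m^3 = 1e12 nL, so multiply by 1e12).
Q = 6533.849 nL/s


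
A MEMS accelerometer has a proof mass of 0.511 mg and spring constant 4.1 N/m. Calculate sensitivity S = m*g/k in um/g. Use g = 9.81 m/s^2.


Step 1: Convert mass: m = 0.511 mg = 5.11e-07 kg
Step 2: S = m * g / k = 5.11e-07 * 9.81 / 4.1
Step 3: S = 1.22e-06 m/g
Step 4: Convert to um/g: S = 1.223 um/g


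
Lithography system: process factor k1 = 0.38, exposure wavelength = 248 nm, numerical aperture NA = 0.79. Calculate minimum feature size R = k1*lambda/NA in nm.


Step 1: Identify values: k1 = 0.38, lambda = 248 nm, NA = 0.79
Step 2: R = k1 * lambda / NA
R = 0.38 * 248 / 0.79
R = 119.3 nm


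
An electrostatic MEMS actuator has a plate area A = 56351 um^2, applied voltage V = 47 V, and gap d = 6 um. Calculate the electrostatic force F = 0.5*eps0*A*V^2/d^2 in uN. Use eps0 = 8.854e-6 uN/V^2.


Step 1: Identify parameters.
eps0 = 8.854e-6 uN/V^2, A = 56351 um^2, V = 47 V, d = 6 um
Step 2: Compute V^2 = 47^2 = 2209
Step 3: Compute d^2 = 6^2 = 36
Step 4: F = 0.5 * 8.854e-6 * 56351 * 2209 / 36
F = 15.308 uN


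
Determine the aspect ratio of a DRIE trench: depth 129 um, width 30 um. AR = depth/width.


Step 1: AR = depth / width
Step 2: AR = 129 / 30
AR = 4.3


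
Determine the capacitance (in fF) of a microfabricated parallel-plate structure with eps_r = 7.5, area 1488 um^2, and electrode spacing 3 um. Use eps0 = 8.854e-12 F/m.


Step 1: Convert area to m^2: A = 1488e-12 m^2
Step 2: Convert gap to m: d = 3e-6 m
Step 3: C = eps0 * eps_r * A / d
C = 8.854e-12 * 7.5 * 1488e-12 / 3e-6
Step 4: Convert to fF (multiply by 1e15).
C = 32.94 fF


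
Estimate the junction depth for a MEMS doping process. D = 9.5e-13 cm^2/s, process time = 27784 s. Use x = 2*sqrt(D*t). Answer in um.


Step 1: Compute D*t = 9.5e-13 * 27784 = 2.63948e-08 cm^2
Step 2: sqrt(D*t) = 1.62465e-04 cm
Step 3: x = 2 * 1.62465e-04 cm = 3.2493e-04 cm
Step 4: Convert to um (1 cm = 1e4 um): x = 3.249 um


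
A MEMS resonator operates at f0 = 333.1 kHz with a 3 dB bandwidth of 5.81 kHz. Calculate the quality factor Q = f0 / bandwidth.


Step 1: Q = f0 / bandwidth
Step 2: Q = 333.1 / 5.81
Q = 57.3


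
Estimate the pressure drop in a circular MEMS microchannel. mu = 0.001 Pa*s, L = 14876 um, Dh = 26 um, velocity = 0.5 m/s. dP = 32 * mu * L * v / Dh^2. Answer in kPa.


Step 1: Convert to SI: L = 14876e-6 m, Dh = 26e-6 m
Step 2: dP = 32 * 0.001 * 14876e-6 * 0.5 / (26e-6)^2
Step 3: dP = 352094.67 Pa
Step 4: Convert to kPa: dP = 352.09 kPa


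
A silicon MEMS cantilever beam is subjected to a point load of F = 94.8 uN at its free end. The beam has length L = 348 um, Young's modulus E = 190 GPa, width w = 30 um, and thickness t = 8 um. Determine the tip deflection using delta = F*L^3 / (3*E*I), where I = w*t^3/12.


Step 1: Calculate the second moment of area.
I = w * t^3 / 12 = 30 * 8^3 / 12 = 1280.0 um^4
Step 2: Convert E to consistent units (1 GPa = 1000 uN/um^2).
E = 190 GPa = 190000 uN/um^2
Step 3: Calculate tip deflection.
delta = F * L^3 / (3 * E * I)
delta = 94.8 * 348^3 / (3 * 190000 * 1280.0)
delta = 5.476 um


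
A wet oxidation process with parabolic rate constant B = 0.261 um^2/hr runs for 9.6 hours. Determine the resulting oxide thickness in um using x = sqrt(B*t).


Step 1: Compute B*t = 0.261 * 9.6 = 2.5056
Step 2: x = sqrt(2.5056)
x = 1.583 um


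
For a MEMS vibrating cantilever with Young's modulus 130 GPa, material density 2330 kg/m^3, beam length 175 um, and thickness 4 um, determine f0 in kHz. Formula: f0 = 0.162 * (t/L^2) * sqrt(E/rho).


Step 1: Convert units to SI.
t_SI = 4e-6 m, L_SI = 175e-6 m
Step 2: Calculate sqrt(E/rho).
sqrt(130e9 / 2330) = 7469.54 m/s
Step 3: Compute f0.
f0 = 0.162 * 4e-6 / (175e-6)^2 * 7469.54 = 158049.4 Hz = 158.05 kHz


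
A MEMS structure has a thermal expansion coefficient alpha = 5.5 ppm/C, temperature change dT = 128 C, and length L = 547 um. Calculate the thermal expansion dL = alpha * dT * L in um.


Step 1: Convert CTE: alpha = 5.5 ppm/C = 5.5e-6 /C
Step 2: dL = 5.5e-6 * 128 * 547
dL = 0.3851 um


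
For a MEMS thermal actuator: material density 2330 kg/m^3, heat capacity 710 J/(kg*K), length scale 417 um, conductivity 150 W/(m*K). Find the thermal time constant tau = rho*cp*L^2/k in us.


Step 1: Convert L to m: L = 417e-6 m
Step 2: L^2 = (417e-6)^2 = 1.73889e-07 m^2
Step 3: tau = 2330 * 710 * 1.73889e-07 / 150 = 1.91776382e-03 s
Step 4: Convert to microseconds (multiply by 1e6).
tau = 1917.764 us


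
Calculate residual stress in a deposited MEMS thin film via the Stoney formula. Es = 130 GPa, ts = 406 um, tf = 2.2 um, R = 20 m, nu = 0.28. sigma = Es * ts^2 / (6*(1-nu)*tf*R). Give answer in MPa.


Step 1: Compute numerator: Es * ts^2 = 130 * 406^2 = 21428680 (GPa*um^2)
Step 2: Compute denominator (R in um): 6*(1-nu)*tf*R = 6*0.72*2.2*20e6 = 190080000.0 (um^2)
Step 3: sigma (GPa) = 21428680 / 190080000.0 = 1.12735e-01 GPa
Step 4: Convert to MPa (x1000): sigma = 112.7 MPa


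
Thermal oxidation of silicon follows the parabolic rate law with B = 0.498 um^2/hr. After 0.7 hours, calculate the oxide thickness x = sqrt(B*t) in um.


Step 1: Compute B*t = 0.498 * 0.7 = 0.3486
Step 2: x = sqrt(0.3486)
x = 0.59 um


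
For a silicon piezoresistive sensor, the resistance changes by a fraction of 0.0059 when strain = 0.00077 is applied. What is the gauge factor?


Step 1: Identify values.
dR/R = 0.0059, strain = 0.00077
Step 2: GF = (dR/R) / strain = 0.0059 / 0.00077
GF = 7.7


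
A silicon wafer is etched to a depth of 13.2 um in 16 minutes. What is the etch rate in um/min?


Step 1: Etch rate = depth / time
Step 2: rate = 13.2 / 16
rate = 0.825 um/min


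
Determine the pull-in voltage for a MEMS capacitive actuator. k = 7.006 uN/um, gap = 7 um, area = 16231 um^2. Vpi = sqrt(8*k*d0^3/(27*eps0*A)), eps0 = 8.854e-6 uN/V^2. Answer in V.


Step 1: Compute numerator: 8 * k * d0^3 = 8 * 7.006 * 7^3 = 19224.464
Step 2: Compute denominator: 27 * eps0 * A = 27 * 8.854e-6 * 16231 = 3.88015
Step 3: Vpi = sqrt(19224.464 / 3.88015)
Vpi = 70.39 V


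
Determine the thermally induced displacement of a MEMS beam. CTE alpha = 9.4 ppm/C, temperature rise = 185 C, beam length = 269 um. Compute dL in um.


Step 1: Convert CTE: alpha = 9.4 ppm/C = 9.4e-6 /C
Step 2: dL = 9.4e-6 * 185 * 269
dL = 0.4678 um


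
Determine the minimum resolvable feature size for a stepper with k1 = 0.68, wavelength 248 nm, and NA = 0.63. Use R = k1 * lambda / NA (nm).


Step 1: Identify values: k1 = 0.68, lambda = 248 nm, NA = 0.63
Step 2: R = k1 * lambda / NA
R = 0.68 * 248 / 0.63
R = 267.7 nm


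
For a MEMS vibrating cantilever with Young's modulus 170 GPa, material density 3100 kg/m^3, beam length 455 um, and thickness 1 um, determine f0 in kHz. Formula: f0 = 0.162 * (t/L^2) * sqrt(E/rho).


Step 1: Convert units to SI.
t_SI = 1e-6 m, L_SI = 455e-6 m
Step 2: Calculate sqrt(E/rho).
sqrt(170e9 / 3100) = 7405.32 m/s
Step 3: Compute f0.
f0 = 0.162 * 1e-6 / (455e-6)^2 * 7405.32 = 5794.8 Hz = 5.79 kHz


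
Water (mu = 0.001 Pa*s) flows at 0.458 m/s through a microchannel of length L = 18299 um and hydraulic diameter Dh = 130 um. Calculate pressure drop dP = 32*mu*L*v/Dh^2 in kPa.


Step 1: Convert to SI: L = 18299e-6 m, Dh = 130e-6 m
Step 2: dP = 32 * 0.001 * 18299e-6 * 0.458 / (130e-6)^2
Step 3: dP = 15869.24 Pa
Step 4: Convert to kPa: dP = 15.87 kPa


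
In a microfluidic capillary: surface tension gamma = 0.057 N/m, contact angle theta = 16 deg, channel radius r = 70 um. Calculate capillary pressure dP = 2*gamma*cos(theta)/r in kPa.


Step 1: cos(16 deg) = 0.9613
Step 2: Convert r to m: r = 70e-6 m
Step 3: dP = 2 * 0.057 * 0.9613 / 70e-6 = 1565.5 Pa
Step 4: Convert Pa to kPa (divide by 1000).
dP = 1.57 kPa


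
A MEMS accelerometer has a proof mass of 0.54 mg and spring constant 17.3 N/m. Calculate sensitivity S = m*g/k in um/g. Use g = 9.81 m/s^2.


Step 1: Convert mass: m = 0.54 mg = 5.40e-07 kg
Step 2: S = m * g / k = 5.40e-07 * 9.81 / 17.3
Step 3: S = 3.06e-07 m/g
Step 4: Convert to um/g: S = 0.306 um/g


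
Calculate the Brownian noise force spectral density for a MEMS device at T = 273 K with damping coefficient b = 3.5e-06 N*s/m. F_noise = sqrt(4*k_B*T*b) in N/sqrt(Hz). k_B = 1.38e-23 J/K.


Step 1: Compute 4 * k_B * T * b
= 4 * 1.38e-23 * 273 * 3.5e-06
= 5.2744e-26 N^2/Hz
Step 2: F_noise = sqrt(5.2744e-26)
F_noise = 2.30e-13 N/sqrt(Hz)


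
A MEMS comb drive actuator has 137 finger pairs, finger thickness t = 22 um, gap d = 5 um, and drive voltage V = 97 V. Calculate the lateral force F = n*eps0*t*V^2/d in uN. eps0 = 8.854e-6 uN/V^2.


Step 1: Parameters: n=137, eps0=8.854e-6 uN/V^2, t=22 um, V=97 V, d=5 um
Step 2: V^2 = 9409
Step 3: F = 137 * 8.854e-6 * 22 * 9409 / 5
F = 50.218 uN


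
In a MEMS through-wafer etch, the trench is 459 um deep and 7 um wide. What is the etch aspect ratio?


Step 1: AR = depth / width
Step 2: AR = 459 / 7
AR = 65.6


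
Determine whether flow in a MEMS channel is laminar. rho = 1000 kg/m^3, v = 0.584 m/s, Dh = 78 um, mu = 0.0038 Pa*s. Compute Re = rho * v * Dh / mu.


Step 1: Convert Dh to meters: Dh = 78e-6 m
Step 2: Re = rho * v * Dh / mu
Re = 1000 * 0.584 * 78e-6 / 0.0038
Re = 11.987
Since Re = 11.987 is below ~2300, the flow is laminar.


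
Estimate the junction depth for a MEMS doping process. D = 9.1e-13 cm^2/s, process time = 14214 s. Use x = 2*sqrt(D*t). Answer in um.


Step 1: Compute D*t = 9.1e-13 * 14214 = 1.293474e-08 cm^2
Step 2: sqrt(D*t) = 1.13731e-04 cm
Step 3: x = 2 * 1.13731e-04 cm = 2.27462e-04 cm
Step 4: Convert to um (1 cm = 1e4 um): x = 2.275 um


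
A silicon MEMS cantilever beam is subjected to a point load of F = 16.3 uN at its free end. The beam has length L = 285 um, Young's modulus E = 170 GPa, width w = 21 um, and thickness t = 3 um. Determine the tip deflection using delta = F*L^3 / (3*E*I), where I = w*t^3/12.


Step 1: Calculate the second moment of area.
I = w * t^3 / 12 = 21 * 3^3 / 12 = 47.25 um^4
Step 2: Convert E to consistent units (1 GPa = 1000 uN/um^2).
E = 170 GPa = 170000 uN/um^2
Step 3: Calculate tip deflection.
delta = F * L^3 / (3 * E * I)
delta = 16.3 * 285^3 / (3 * 170000 * 47.25)
delta = 15.6585 um


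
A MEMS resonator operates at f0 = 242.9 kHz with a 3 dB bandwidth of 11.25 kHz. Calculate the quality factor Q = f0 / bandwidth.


Step 1: Q = f0 / bandwidth
Step 2: Q = 242.9 / 11.25
Q = 21.6


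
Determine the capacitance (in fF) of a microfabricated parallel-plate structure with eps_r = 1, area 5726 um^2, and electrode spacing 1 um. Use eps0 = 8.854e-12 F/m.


Step 1: Convert area to m^2: A = 5726e-12 m^2
Step 2: Convert gap to m: d = 1e-6 m
Step 3: C = eps0 * eps_r * A / d
C = 8.854e-12 * 1 * 5726e-12 / 1e-6
Step 4: Convert to fF (multiply by 1e15).
C = 50.7 fF


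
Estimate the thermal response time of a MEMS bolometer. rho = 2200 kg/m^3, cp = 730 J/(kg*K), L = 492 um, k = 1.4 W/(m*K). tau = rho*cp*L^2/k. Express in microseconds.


Step 1: Convert L to m: L = 492e-6 m
Step 2: L^2 = (492e-6)^2 = 2.42064e-07 m^2
Step 3: tau = 2200 * 730 * 2.42064e-07 / 1.4 = 2.7768198857e-01 s
Step 4: Convert to microseconds (multiply by 1e6).
tau = 277681.989 us


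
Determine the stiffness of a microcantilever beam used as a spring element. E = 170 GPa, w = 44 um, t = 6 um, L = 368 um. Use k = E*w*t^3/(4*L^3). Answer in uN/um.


Step 1: Convert E to consistent units (1 GPa = 1000 uN/um^2).
E = 170 GPa = 170000 uN/um^2
Step 2: Compute t^3 = 6^3 = 216
Step 3: Compute L^3 = 368^3 = 49836032
Step 4: k = 170000 * 44 * 216 / (4 * 49836032)
k = 8.105 uN/um


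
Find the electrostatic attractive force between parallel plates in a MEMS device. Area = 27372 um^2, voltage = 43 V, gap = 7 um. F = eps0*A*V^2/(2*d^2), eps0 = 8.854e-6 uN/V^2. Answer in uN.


Step 1: Identify parameters.
eps0 = 8.854e-6 uN/V^2, A = 27372 um^2, V = 43 V, d = 7 um
Step 2: Compute V^2 = 43^2 = 1849
Step 3: Compute d^2 = 7^2 = 49
Step 4: F = 0.5 * 8.854e-6 * 27372 * 1849 / 49
F = 4.573 uN


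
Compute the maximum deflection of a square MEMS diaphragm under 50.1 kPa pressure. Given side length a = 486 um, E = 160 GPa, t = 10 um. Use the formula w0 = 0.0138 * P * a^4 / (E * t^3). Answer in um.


Step 1: Convert pressure to compatible units (E is in GPa, so P in GPa).
P = 50.1 kPa = 50.1e-6 GPa
Step 2: Compute numerator: 0.0138 * P * a^4.
a^4 = 486^4 = 55788550416
numerator = 0.0138 * 50.1e-6 * 55788550416 = 3.85711e+04
Step 3: Compute denominator: E * t^3 = 160 * 10^3 = 160000
Step 4: w0 = numerator / denominator = 3.85711e+04 / 160000 = 0.2411 um


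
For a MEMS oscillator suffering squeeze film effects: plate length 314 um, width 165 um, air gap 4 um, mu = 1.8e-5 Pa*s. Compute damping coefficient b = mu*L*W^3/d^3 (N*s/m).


Step 1: Convert to SI.
L = 314e-6 m, W = 165e-6 m, d = 4e-6 m
Step 2: W^3 = (165e-6)^3 = 4.49e-12 m^3
Step 3: d^3 = (4e-6)^3 = 6.40e-17 m^3
Step 4: b = 1.8e-5 * 314e-6 * 4.49e-12 / 6.40e-17
b = 3.97e-04 N*s/m


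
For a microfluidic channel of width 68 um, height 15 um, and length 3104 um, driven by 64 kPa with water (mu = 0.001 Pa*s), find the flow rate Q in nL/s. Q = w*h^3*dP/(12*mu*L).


Step 1: Convert all dimensions to SI (meters).
w = 68e-6 m, h = 15e-6 m, L = 3104e-6 m, dP = 64e3 Pa
Step 2: Q = w * h^3 * dP / (12 * mu * L)
Q = 68e-6 * (15e-6)^3 * 64e3 / (12 * 0.001 * 3104e-6) = 3.943299e-10 m^3/s
Step 3: Convert Q from m^3/s to nL/s (1 m^3 = 1e12 nL, so multiply by 1e12).
Q = 394.33 nL/s


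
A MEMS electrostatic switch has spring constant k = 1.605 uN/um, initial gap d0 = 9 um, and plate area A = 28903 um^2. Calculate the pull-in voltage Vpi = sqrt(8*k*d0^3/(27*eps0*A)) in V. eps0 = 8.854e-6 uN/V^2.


Step 1: Compute numerator: 8 * k * d0^3 = 8 * 1.605 * 9^3 = 9360.36
Step 2: Compute denominator: 27 * eps0 * A = 27 * 8.854e-6 * 28903 = 6.909493
Step 3: Vpi = sqrt(9360.36 / 6.909493)
Vpi = 36.81 V


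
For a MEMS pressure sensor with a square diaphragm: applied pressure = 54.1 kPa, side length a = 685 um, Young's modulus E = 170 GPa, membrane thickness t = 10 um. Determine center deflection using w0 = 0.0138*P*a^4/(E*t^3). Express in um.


Step 1: Convert pressure to compatible units (E is in GPa, so P in GPa).
P = 54.1 kPa = 54.1e-6 GPa
Step 2: Compute numerator: 0.0138 * P * a^4.
a^4 = 685^4 = 220172100625
numerator = 0.0138 * 54.1e-6 * 220172100625 = 1.64376e+05
Step 3: Compute denominator: E * t^3 = 170 * 10^3 = 170000
Step 4: w0 = numerator / denominator = 1.64376e+05 / 170000 = 0.9669 um


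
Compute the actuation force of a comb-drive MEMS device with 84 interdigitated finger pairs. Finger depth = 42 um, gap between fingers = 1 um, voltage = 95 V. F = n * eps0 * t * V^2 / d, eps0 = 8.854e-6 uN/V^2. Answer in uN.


Step 1: Parameters: n=84, eps0=8.854e-6 uN/V^2, t=42 um, V=95 V, d=1 um
Step 2: V^2 = 9025
Step 3: F = 84 * 8.854e-6 * 42 * 9025 / 1
F = 281.913 uN


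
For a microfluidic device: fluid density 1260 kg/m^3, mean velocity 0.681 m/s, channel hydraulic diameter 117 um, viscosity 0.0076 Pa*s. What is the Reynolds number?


Step 1: Convert Dh to meters: Dh = 117e-6 m
Step 2: Re = rho * v * Dh / mu
Re = 1260 * 0.681 * 117e-6 / 0.0076
Re = 13.21


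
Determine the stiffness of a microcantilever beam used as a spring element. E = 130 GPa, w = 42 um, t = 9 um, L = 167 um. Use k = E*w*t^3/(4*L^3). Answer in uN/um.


Step 1: Convert E to consistent units (1 GPa = 1000 uN/um^2).
E = 130 GPa = 130000 uN/um^2
Step 2: Compute t^3 = 9^3 = 729
Step 3: Compute L^3 = 167^3 = 4657463
Step 4: k = 130000 * 42 * 729 / (4 * 4657463)
k = 213.6539 uN/um


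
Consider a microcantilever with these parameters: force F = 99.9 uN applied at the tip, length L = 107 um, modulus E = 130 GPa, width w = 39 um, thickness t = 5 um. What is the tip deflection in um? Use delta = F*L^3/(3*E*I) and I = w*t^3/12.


Step 1: Calculate the second moment of area.
I = w * t^3 / 12 = 39 * 5^3 / 12 = 406.25 um^4
Step 2: Convert E to consistent units (1 GPa = 1000 uN/um^2).
E = 130 GPa = 130000 uN/um^2
Step 3: Calculate tip deflection.
delta = F * L^3 / (3 * E * I)
delta = 99.9 * 107^3 / (3 * 130000 * 406.25)
delta = 0.7724 um


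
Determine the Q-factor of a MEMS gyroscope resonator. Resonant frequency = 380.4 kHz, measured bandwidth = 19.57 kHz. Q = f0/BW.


Step 1: Q = f0 / bandwidth
Step 2: Q = 380.4 / 19.57
Q = 19.4


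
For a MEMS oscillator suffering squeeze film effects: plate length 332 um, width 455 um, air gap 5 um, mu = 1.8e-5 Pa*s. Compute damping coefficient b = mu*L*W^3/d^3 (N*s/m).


Step 1: Convert to SI.
L = 332e-6 m, W = 455e-6 m, d = 5e-6 m
Step 2: W^3 = (455e-6)^3 = 9.42e-11 m^3
Step 3: d^3 = (5e-6)^3 = 1.25e-16 m^3
Step 4: b = 1.8e-5 * 332e-6 * 9.42e-11 / 1.25e-16
b = 4.50e-03 N*s/m


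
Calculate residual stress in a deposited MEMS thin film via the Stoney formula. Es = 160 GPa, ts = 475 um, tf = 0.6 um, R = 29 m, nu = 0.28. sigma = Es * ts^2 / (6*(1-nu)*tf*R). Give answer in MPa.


Step 1: Compute numerator: Es * ts^2 = 160 * 475^2 = 36100000 (GPa*um^2)
Step 2: Compute denominator (R in um): 6*(1-nu)*tf*R = 6*0.72*0.6*29e6 = 75168000.0 (um^2)
Step 3: sigma (GPa) = 36100000 / 75168000.0 = 4.80258e-01 GPa
Step 4: Convert to MPa (x1000): sigma = 480.3 MPa


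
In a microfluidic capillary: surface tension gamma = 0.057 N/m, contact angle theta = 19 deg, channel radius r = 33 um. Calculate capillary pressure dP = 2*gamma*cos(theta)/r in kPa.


Step 1: cos(19 deg) = 0.9455
Step 2: Convert r to m: r = 33e-6 m
Step 3: dP = 2 * 0.057 * 0.9455 / 33e-6 = 3266.3 Pa
Step 4: Convert Pa to kPa (divide by 1000).
dP = 3.27 kPa


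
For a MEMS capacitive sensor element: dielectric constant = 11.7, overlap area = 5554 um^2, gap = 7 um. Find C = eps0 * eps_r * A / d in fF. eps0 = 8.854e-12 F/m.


Step 1: Convert area to m^2: A = 5554e-12 m^2
Step 2: Convert gap to m: d = 7e-6 m
Step 3: C = eps0 * eps_r * A / d
C = 8.854e-12 * 11.7 * 5554e-12 / 7e-6
Step 4: Convert to fF (multiply by 1e15).
C = 82.19 fF


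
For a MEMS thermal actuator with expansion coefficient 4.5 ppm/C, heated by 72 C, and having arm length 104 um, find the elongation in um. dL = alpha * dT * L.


Step 1: Convert CTE: alpha = 4.5 ppm/C = 4.5e-6 /C
Step 2: dL = 4.5e-6 * 72 * 104
dL = 0.0337 um


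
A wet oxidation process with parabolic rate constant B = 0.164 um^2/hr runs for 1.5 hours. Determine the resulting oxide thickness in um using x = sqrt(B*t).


Step 1: Compute B*t = 0.164 * 1.5 = 0.246
Step 2: x = sqrt(0.246)
x = 0.496 um


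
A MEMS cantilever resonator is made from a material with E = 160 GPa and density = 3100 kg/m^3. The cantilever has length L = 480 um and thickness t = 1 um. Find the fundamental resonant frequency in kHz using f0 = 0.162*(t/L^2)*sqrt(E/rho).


Step 1: Convert units to SI.
t_SI = 1e-6 m, L_SI = 480e-6 m
Step 2: Calculate sqrt(E/rho).
sqrt(160e9 / 3100) = 7184.21 m/s
Step 3: Compute f0.
f0 = 0.162 * 1e-6 / (480e-6)^2 * 7184.21 = 5051.4 Hz = 5.05 kHz


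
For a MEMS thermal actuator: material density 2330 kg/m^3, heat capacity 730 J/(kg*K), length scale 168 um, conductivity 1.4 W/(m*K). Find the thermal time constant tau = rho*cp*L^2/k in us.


Step 1: Convert L to m: L = 168e-6 m
Step 2: L^2 = (168e-6)^2 = 2.8224e-08 m^2
Step 3: tau = 2330 * 730 * 2.8224e-08 / 1.4 = 3.4290144e-02 s
Step 4: Convert to microseconds (multiply by 1e6).
tau = 34290.144 us


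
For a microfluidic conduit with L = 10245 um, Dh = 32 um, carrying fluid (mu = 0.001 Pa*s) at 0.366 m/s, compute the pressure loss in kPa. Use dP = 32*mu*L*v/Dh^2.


Step 1: Convert to SI: L = 10245e-6 m, Dh = 32e-6 m
Step 2: dP = 32 * 0.001 * 10245e-6 * 0.366 / (32e-6)^2
Step 3: dP = 117177.19 Pa
Step 4: Convert to kPa: dP = 117.18 kPa


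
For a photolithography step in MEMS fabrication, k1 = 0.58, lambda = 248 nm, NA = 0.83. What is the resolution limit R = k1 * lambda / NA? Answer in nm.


Step 1: Identify values: k1 = 0.58, lambda = 248 nm, NA = 0.83
Step 2: R = k1 * lambda / NA
R = 0.58 * 248 / 0.83
R = 173.3 nm


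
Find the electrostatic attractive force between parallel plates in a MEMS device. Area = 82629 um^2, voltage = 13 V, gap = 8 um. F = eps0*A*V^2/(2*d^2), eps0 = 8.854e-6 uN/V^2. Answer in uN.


Step 1: Identify parameters.
eps0 = 8.854e-6 uN/V^2, A = 82629 um^2, V = 13 V, d = 8 um
Step 2: Compute V^2 = 13^2 = 169
Step 3: Compute d^2 = 8^2 = 64
Step 4: F = 0.5 * 8.854e-6 * 82629 * 169 / 64
F = 0.966 uN


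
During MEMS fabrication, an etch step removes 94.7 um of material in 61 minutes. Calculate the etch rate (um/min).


Step 1: Etch rate = depth / time
Step 2: rate = 94.7 / 61
rate = 1.552 um/min


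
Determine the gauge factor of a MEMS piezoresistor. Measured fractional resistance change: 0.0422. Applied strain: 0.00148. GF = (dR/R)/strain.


Step 1: Identify values.
dR/R = 0.0422, strain = 0.00148
Step 2: GF = (dR/R) / strain = 0.0422 / 0.00148
GF = 28.5


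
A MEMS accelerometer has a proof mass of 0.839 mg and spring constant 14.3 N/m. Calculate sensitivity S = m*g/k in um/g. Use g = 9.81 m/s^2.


Step 1: Convert mass: m = 0.839 mg = 8.39e-07 kg
Step 2: S = m * g / k = 8.39e-07 * 9.81 / 14.3
Step 3: S = 5.76e-07 m/g
Step 4: Convert to um/g: S = 0.576 um/g


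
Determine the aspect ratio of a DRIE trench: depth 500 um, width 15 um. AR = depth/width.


Step 1: AR = depth / width
Step 2: AR = 500 / 15
AR = 33.3


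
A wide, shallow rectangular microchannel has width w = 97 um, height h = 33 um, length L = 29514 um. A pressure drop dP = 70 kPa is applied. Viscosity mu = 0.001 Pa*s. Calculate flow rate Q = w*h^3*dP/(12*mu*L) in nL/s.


Step 1: Convert all dimensions to SI (meters).
w = 97e-6 m, h = 33e-6 m, L = 29514e-6 m, dP = 70e3 Pa
Step 2: Q = w * h^3 * dP / (12 * mu * L)
Q = 97e-6 * (33e-6)^3 * 70e3 / (12 * 0.001 * 29514e-6) = 6.8897311e-10 m^3/s
Step 3: Convert Q from m^3/s to nL/s (1 m^3 = 1e12 nL, so multiply by 1e12).
Q = 688.973 nL/s


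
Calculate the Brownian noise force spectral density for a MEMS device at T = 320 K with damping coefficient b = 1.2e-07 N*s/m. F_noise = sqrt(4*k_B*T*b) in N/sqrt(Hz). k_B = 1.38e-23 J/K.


Step 1: Compute 4 * k_B * T * b
= 4 * 1.38e-23 * 320 * 1.2e-07
= 2.1197e-27 N^2/Hz
Step 2: F_noise = sqrt(2.1197e-27)
F_noise = 4.60e-14 N/sqrt(Hz)


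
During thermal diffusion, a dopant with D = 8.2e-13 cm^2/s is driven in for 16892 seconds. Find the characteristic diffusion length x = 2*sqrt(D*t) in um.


Step 1: Compute D*t = 8.2e-13 * 16892 = 1.385144e-08 cm^2
Step 2: sqrt(D*t) = 1.17692e-04 cm
Step 3: x = 2 * 1.17692e-04 cm = 2.35384e-04 cm
Step 4: Convert to um (1 cm = 1e4 um): x = 2.354 um


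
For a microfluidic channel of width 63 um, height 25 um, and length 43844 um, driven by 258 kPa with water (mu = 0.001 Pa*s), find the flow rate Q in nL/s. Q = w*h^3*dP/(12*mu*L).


Step 1: Convert all dimensions to SI (meters).
w = 63e-6 m, h = 25e-6 m, L = 43844e-6 m, dP = 258e3 Pa
Step 2: Q = w * h^3 * dP / (12 * mu * L)
Q = 63e-6 * (25e-6)^3 * 258e3 / (12 * 0.001 * 43844e-6) = 4.8271286e-10 m^3/s
Step 3: Convert Q from m^3/s to nL/s (1 m^3 = 1e12 nL, so multiply by 1e12).
Q = 482.713 nL/s


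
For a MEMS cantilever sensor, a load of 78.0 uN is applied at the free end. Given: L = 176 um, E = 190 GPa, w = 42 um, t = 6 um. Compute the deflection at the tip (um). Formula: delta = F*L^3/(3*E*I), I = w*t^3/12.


Step 1: Calculate the second moment of area.
I = w * t^3 / 12 = 42 * 6^3 / 12 = 756.0 um^4
Step 2: Convert E to consistent units (1 GPa = 1000 uN/um^2).
E = 190 GPa = 190000 uN/um^2
Step 3: Calculate tip deflection.
delta = F * L^3 / (3 * E * I)
delta = 78.0 * 176^3 / (3 * 190000 * 756.0)
delta = 0.9868 um


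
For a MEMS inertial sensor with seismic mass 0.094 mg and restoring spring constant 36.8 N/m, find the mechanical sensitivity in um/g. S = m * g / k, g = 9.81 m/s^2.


Step 1: Convert mass: m = 0.094 mg = 9.40e-08 kg
Step 2: S = m * g / k = 9.40e-08 * 9.81 / 36.8
Step 3: S = 2.51e-08 m/g
Step 4: Convert to um/g: S = 0.025 um/g


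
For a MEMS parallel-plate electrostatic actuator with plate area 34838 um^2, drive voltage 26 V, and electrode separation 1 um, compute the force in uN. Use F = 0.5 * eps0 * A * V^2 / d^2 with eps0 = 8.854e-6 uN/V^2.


Step 1: Identify parameters.
eps0 = 8.854e-6 uN/V^2, A = 34838 um^2, V = 26 V, d = 1 um
Step 2: Compute V^2 = 26^2 = 676
Step 3: Compute d^2 = 1^2 = 1
Step 4: F = 0.5 * 8.854e-6 * 34838 * 676 / 1
F = 104.258 uN


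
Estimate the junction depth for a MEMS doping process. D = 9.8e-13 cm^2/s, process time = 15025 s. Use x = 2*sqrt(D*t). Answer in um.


Step 1: Compute D*t = 9.8e-13 * 15025 = 1.47245e-08 cm^2
Step 2: sqrt(D*t) = 1.21345e-04 cm
Step 3: x = 2 * 1.21345e-04 cm = 2.4269e-04 cm
Step 4: Convert to um (1 cm = 1e4 um): x = 2.427 um


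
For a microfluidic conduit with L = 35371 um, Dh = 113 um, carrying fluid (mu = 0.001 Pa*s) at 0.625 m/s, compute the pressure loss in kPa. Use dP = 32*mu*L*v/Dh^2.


Step 1: Convert to SI: L = 35371e-6 m, Dh = 113e-6 m
Step 2: dP = 32 * 0.001 * 35371e-6 * 0.625 / (113e-6)^2
Step 3: dP = 55401.36 Pa
Step 4: Convert to kPa: dP = 55.4 kPa


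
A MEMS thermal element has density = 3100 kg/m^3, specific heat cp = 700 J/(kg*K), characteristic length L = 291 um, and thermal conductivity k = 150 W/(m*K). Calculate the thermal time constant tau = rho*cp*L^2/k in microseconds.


Step 1: Convert L to m: L = 291e-6 m
Step 2: L^2 = (291e-6)^2 = 8.4681e-08 m^2
Step 3: tau = 3100 * 700 * 8.4681e-08 / 150 = 1.2250518e-03 s
Step 4: Convert to microseconds (multiply by 1e6).
tau = 1225.052 us


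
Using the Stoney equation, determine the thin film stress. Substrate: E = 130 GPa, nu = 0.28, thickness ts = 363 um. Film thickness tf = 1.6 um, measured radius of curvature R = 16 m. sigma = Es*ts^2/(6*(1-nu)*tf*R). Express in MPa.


Step 1: Compute numerator: Es * ts^2 = 130 * 363^2 = 17129970 (GPa*um^2)
Step 2: Compute denominator (R in um): 6*(1-nu)*tf*R = 6*0.72*1.6*16e6 = 110592000.0 (um^2)
Step 3: sigma (GPa) = 17129970 / 110592000.0 = 1.54893e-01 GPa
Step 4: Convert to MPa (x1000): sigma = 154.9 MPa


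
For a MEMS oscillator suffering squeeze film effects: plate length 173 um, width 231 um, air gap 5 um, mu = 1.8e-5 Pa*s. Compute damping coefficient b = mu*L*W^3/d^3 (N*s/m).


Step 1: Convert to SI.
L = 173e-6 m, W = 231e-6 m, d = 5e-6 m
Step 2: W^3 = (231e-6)^3 = 1.23e-11 m^3
Step 3: d^3 = (5e-6)^3 = 1.25e-16 m^3
Step 4: b = 1.8e-5 * 173e-6 * 1.23e-11 / 1.25e-16
b = 3.07e-04 N*s/m
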